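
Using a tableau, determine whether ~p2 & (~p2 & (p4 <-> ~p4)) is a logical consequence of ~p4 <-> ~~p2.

Initial set: {(~p4 <-> ~~p2); ~(~p2 & (~p2 & (p4 <-> ~p4)))}.
(~p4 <-> ~~p2): β-rule — branch into ~p4, ~~p2  //  ~~p4, ~~~p2.
  branch 1 (add ~p4, ~~p2):
    ~~p2: drop double negation, giving p2.
    ~(~p2 & (~p2 & (p4 <-> ~p4))): β-rule — branch into ~~p2  //  ~(~p2 & (p4 <-> ~p4)).
      branch 1.1 (add ~~p2):
        ○ open, literals {p2=true, p4=false}.
      branch 1.2 (add ~(~p2 & (p4 <-> ~p4))):
        ~(~p2 & (p4 <-> ~p4)): β-rule — branch into ~~p2  //  ~(p4 <-> ~p4).
          branch 1.2.1 (add ~~p2):
            ○ open, literals {p2=true, p4=false}.
          branch 1.2.2 (add ~(p4 <-> ~p4)):
            ~(p4 <-> ~p4): β-rule — branch into p4, ~~p4  //  ~p4, ~p4.
              branch 1.2.2.1 (add p4, ~~p4):
                × closes — contains both p4 and ~p4.
              branch 1.2.2.2 (add ~p4, ~p4):
                ○ open, literals {p2=true, p4=false}.
  branch 2 (add ~~p4, ~~~p2):
    ~~~p2: drop double negation, giving ~p2.
    ~(~p2 & (~p2 & (p4 <-> ~p4))): β-rule — branch into ~~p2  //  ~(~p2 & (p4 <-> ~p4)).
      branch 2.1 (add ~~p2):
        × closes — contains both p2 and ~p2.
      branch 2.2 (add ~(~p2 & (p4 <-> ~p4))):
        ~(~p2 & (p4 <-> ~p4)): β-rule — branch into ~~p2  //  ~(p4 <-> ~p4).
          branch 2.2.1 (add ~~p2):
            × closes — contains both p2 and ~p2.
          branch 2.2.2 (add ~(p4 <-> ~p4)):
            ~(p4 <-> ~p4): β-rule — branch into p4, ~~p4  //  ~p4, ~p4.
              branch 2.2.2.1 (add p4, ~~p4):
                ○ open, literals {p2=false, p4=true}.
              branch 2.2.2.2 (add ~p4, ~p4):
                × closes — contains both p4 and ~p4.
4 branches closed, 4 open.
An open branch gives a countermodel: p2=true, p4=false (unmentioned atoms arbitrary); the premises hold there but the conclusion fails.

No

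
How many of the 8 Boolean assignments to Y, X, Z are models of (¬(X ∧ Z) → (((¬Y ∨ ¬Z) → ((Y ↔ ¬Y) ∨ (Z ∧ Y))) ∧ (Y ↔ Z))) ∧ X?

Initial set: {((¬(X ∧ Z) → (((¬Y ∨ ¬Z) → ((Y ↔ ¬Y) ∨ (Z ∧ Y))) ∧ (Y ↔ Z))) ∧ X)}.
((¬(X ∧ Z) → (((¬Y ∨ ¬Z) → ((Y ↔ ¬Y) ∨ (Z ∧ Y))) ∧ (Y ↔ Z))) ∧ X): α-rule — add (¬(X ∧ Z) → (((¬Y ∨ ¬Z) → ((Y ↔ ¬Y) ∨ (Z ∧ Y))) ∧ (Y ↔ Z))), X.
(¬(X ∧ Z) → (((¬Y ∨ ¬Z) → ((Y ↔ ¬Y) ∨ (Z ∧ Y))) ∧ (Y ↔ Z))): β-rule — branch into ¬¬(X ∧ Z)  //  (((¬Y ∨ ¬Z) → ((Y ↔ ¬Y) ∨ (Z ∧ Y))) ∧ (Y ↔ Z)).
  branch 1 (add ¬¬(X ∧ Z)):
    ¬¬(X ∧ Z): α-rule — add X, Z.
    ○ open, literals {X=T, Z=T}.
  branch 2 (add (((¬Y ∨ ¬Z) → ((Y ↔ ¬Y) ∨ (Z ∧ Y))) ∧ (Y ↔ Z))):
    (((¬Y ∨ ¬Z) → ((Y ↔ ¬Y) ∨ (Z ∧ Y))) ∧ (Y ↔ Z)): α-rule — add ((¬Y ∨ ¬Z) → ((Y ↔ ¬Y) ∨ (Z ∧ Y))), (Y ↔ Z).
    ((¬Y ∨ ¬Z) → ((Y ↔ ¬Y) ∨ (Z ∧ Y))): β-rule — branch into ¬(¬Y ∨ ¬Z)  //  ((Y ↔ ¬Y) ∨ (Z ∧ Y)).
      branch 2.1 (add ¬(¬Y ∨ ¬Z)):
        ¬(¬Y ∨ ¬Z): α-rule — add ¬¬Y, ¬¬Z.
        (Y ↔ Z): β-rule — branch into Y, Z  //  ¬Y, ¬Z.
          branch 2.1.1 (add Y, Z):
            ○ open, literals {X=T, Y=T, Z=T}.
          branch 2.1.2 (add ¬Y, ¬Z):
            × closes — contains both Y and ¬Y.
      branch 2.2 (add ((Y ↔ ¬Y) ∨ (Z ∧ Y))):
        (Y ↔ Z): β-rule — branch into Y, Z  //  ¬Y, ¬Z.
          branch 2.2.1 (add Y, Z):
            ((Y ↔ ¬Y) ∨ (Z ∧ Y)): β-rule — branch into (Y ↔ ¬Y)  //  (Z ∧ Y).
              branch 2.2.1.1 (add (Y ↔ ¬Y)):
                (Y ↔ ¬Y): β-rule — branch into Y, ¬Y  //  ¬Y, ¬¬Y.
                  branch 2.2.1.1.1 (add Y, ¬Y):
                    × closes — contains both Y and ¬Y.
                  branch 2.2.1.1.2 (add ¬Y, ¬¬Y):
                    × closes — contains both Y and ¬Y.
              branch 2.2.1.2 (add (Z ∧ Y)):
                (Z ∧ Y): α-rule — add Z, Y.
                ○ open, literals {X=T, Y=T, Z=T}.
          branch 2.2.2 (add ¬Y, ¬Z):
            ((Y ↔ ¬Y) ∨ (Z ∧ Y)): β-rule — branch into (Y ↔ ¬Y)  //  (Z ∧ Y).
              branch 2.2.2.1 (add (Y ↔ ¬Y)):
                (Y ↔ ¬Y): β-rule — branch into Y, ¬Y  //  ¬Y, ¬¬Y.
                  branch 2.2.2.1.1 (add Y, ¬Y):
                    × closes — contains both Y and ¬Y.
                  branch 2.2.2.1.2 (add ¬Y, ¬¬Y):
                    × closes — contains both Y and ¬Y.
              branch 2.2.2.2 (add (Z ∧ Y)):
                (Z ∧ Y): α-rule — add Z, Y.
                × closes — contains both Z and ¬Z.
6 branches closed, 3 open.
Each open branch fixes some atoms; the unmentioned ones are free. Counting distinct full assignments: branch {X=T, Z=T} (Y) contributes 2 new; branch {X=T, Y=T, Z=T} (none free) contributes 0 new; branch {X=T, Y=T, Z=T} (none free) contributes 0 new. Total: 2.

2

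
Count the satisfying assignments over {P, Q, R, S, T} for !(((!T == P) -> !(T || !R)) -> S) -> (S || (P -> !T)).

Initial set: {(!(((!T == P) -> !(T || !R)) -> S) -> (S || (P -> !T)))}.
(!(((!T == P) -> !(T || !R)) -> S) -> (S || (P -> !T))): β-rule — branch into !!(((!T == P) -> !(T || !R)) -> S)  //  (S || (P -> !T)).
  branch 1 (add !!(((!T == P) -> !(T || !R)) -> S)):
    !!(((!T == P) -> !(T || !R)) -> S): β-rule — branch into !((!T == P) -> !(T || !R))  //  S.
      branch 1.1 (add !((!T == P) -> !(T || !R))):
        !((!T == P) -> !(T || !R)): α-rule — add (!T == P), !!(T || !R).
        (!T == P): β-rule — branch into !T, P  //  !!T, !P.
          branch 1.1.1 (add !T, P):
            !!(T || !R): β-rule — branch into T  //  !R.
              branch 1.1.1.1 (add T):
                × closes — contains both T and !T.
              branch 1.1.1.2 (add !R):
                ○ open, literals {P=T, R=F, T=F}.
          branch 1.1.2 (add !!T, !P):
            !!(T || !R): β-rule — branch into T  //  !R.
              branch 1.1.2.1 (add T):
                ○ open, literals {P=F, T=T}.
              branch 1.1.2.2 (add !R):
                ○ open, literals {P=F, R=F, T=T}.
      branch 1.2 (add S):
        ○ open, literals {S=T}.
  branch 2 (add (S || (P -> !T))):
    (S || (P -> !T)): β-rule — branch into S  //  (P -> !T).
      branch 2.1 (add S):
        ○ open, literals {S=T}.
      branch 2.2 (add (P -> !T)):
        (P -> !T): β-rule — branch into !P  //  !T.
          branch 2.2.1 (add !P):
            ○ open, literals {P=F}.
          branch 2.2.2 (add !T):
            ○ open, literals {T=F}.
1 branch closed, 7 open.
Each open branch fixes some atoms; the unmentioned ones are free. Counting distinct full assignments: branch {P=T, R=F, T=F} (Q, S) contributes 4 new; branch {P=F, T=T} (Q, R, S) contributes 8 new; branch {P=F, R=F, T=T} (Q, S) contributes 0 new; branch {S=T} (P, Q, R, T) contributes 10 new; branch {S=T} (P, Q, R, T) contributes 0 new; branch {P=F} (Q, R, S, T) contributes 4 new; branch {T=F} (P, Q, R, S) contributes 2 new. Total: 28.

28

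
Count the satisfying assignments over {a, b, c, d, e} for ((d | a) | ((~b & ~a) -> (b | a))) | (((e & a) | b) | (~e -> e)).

Initial set: {(((d | a) | ((~b & ~a) -> (b | a))) | (((e & a) | b) | (~e -> e)))}.
(((d | a) | ((~b & ~a) -> (b | a))) | (((e & a) | b) | (~e -> e))): β-rule — branch into ((d | a) | ((~b & ~a) -> (b | a)))  //  (((e & a) | b) | (~e -> e)).
  branch 1 (add ((d | a) | ((~b & ~a) -> (b | a)))):
    ((d | a) | ((~b & ~a) -> (b | a))): β-rule — branch into (d | a)  //  ((~b & ~a) -> (b | a)).
      branch 1.1 (add (d | a)):
        (d | a): β-rule — branch into d  //  a.
          branch 1.1.1 (add d):
            ○ open, literals {d=1}.
          branch 1.1.2 (add a):
            ○ open, literals {a=1}.
      branch 1.2 (add ((~b & ~a) -> (b | a))):
        ((~b & ~a) -> (b | a)): β-rule — branch into ~(~b & ~a)  //  (b | a).
          branch 1.2.1 (add ~(~b & ~a)):
            ~(~b & ~a): β-rule — branch into ~~b  //  ~~a.
              branch 1.2.1.1 (add ~~b):
                ○ open, literals {b=1}.
              branch 1.2.1.2 (add ~~a):
                ○ open, literals {a=1}.
          branch 1.2.2 (add (b | a)):
            (b | a): β-rule — branch into b  //  a.
              branch 1.2.2.1 (add b):
                ○ open, literals {b=1}.
              branch 1.2.2.2 (add a):
                ○ open, literals {a=1}.
  branch 2 (add (((e & a) | b) | (~e -> e))):
    (((e & a) | b) | (~e -> e)): β-rule — branch into ((e & a) | b)  //  (~e -> e).
      branch 2.1 (add ((e & a) | b)):
        ((e & a) | b): β-rule — branch into (e & a)  //  b.
          branch 2.1.1 (add (e & a)):
            (e & a): α-rule — add e, a.
            ○ open, literals {a=1, e=1}.
          branch 2.1.2 (add b):
            ○ open, literals {b=1}.
      branch 2.2 (add (~e -> e)):
        (~e -> e): β-rule — branch into ~~e  //  e.
          branch 2.2.1 (add ~~e):
            ○ open, literals {e=1}.
          branch 2.2.2 (add e):
            ○ open, literals {e=1}.
0 branches closed, 10 open.
Each open branch fixes some atoms; the unmentioned ones are free. Counting distinct full assignments: branch {d=1} (a, b, c, e) contributes 16 new; branch {a=1} (b, c, d, e) contributes 8 new; branch {b=1} (a, c, d, e) contributes 4 new; branch {a=1} (b, c, d, e) contributes 0 new; branch {b=1} (a, c, d, e) contributes 0 new; branch {a=1} (b, c, d, e) contributes 0 new; branch {a=1, e=1} (b, c, d) contributes 0 new; branch {b=1} (a, c, d, e) contributes 0 new; branch {e=1} (a, b, c, d) contributes 2 new; branch {e=1} (a, b, c, d) contributes 0 new. Total: 30.

30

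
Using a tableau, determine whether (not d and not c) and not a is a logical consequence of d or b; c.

No

Initial set: {(d or b); c; not ((not d and not c) and not a)}.
(d or b): β-rule — branch into d  //  b.
  branch 1 (add d):
    not ((not d and not c) and not a): β-rule — branch into not (not d and not c)  //  not not a.
      branch 1.1 (add not (not d and not c)):
        not (not d and not c): β-rule — branch into not not d  //  not not c.
          branch 1.1.1 (add not not d):
            ○ open, literals {c=1, d=1}.
          branch 1.1.2 (add not not c):
            ○ open, literals {c=1, d=1}.
      branch 1.2 (add not not a):
        ○ open, literals {a=1, c=1, d=1}.
  branch 2 (add b):
    not ((not d and not c) and not a): β-rule — branch into not (not d and not c)  //  not not a.
      branch 2.1 (add not (not d and not c)):
        not (not d and not c): β-rule — branch into not not d  //  not not c.
          branch 2.1.1 (add not not d):
            ○ open, literals {b=1, c=1, d=1}.
          branch 2.1.2 (add not not c):
            ○ open, literals {b=1, c=1}.
      branch 2.2 (add not not a):
        ○ open, literals {a=1, b=1, c=1}.
0 branches closed, 6 open.
An open branch gives a countermodel: c=1, d=1 (unmentioned atoms arbitrary); the premises hold there but the conclusion fails.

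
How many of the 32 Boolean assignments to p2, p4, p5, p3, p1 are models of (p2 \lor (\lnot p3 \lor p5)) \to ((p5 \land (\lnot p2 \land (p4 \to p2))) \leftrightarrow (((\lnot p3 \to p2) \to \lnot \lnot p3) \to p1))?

14

Initial set: {((p2 \lor (\lnot p3 \lor p5)) \to ((p5 \land (\lnot p2 \land (p4 \to p2))) \leftrightarrow (((\lnot p3 \to p2) \to \lnot \lnot p3) \to p1)))}.
((p2 \lor (\lnot p3 \lor p5)) \to ((p5 \land (\lnot p2 \land (p4 \to p2))) \leftrightarrow (((\lnot p3 \to p2) \to \lnot \lnot p3) \to p1))): β-rule — branch into \lnot (p2 \lor (\lnot p3 \lor p5))  //  ((p5 \land (\lnot p2 \land (p4 \to p2))) \leftrightarrow (((\lnot p3 \to p2) \to \lnot \lnot p3) \to p1)).
  branch 1 (add \lnot (p2 \lor (\lnot p3 \lor p5))):
    \lnot (p2 \lor (\lnot p3 \lor p5)): α-rule — add \lnot p2, \lnot (\lnot p3 \lor p5).
    \lnot (\lnot p3 \lor p5): α-rule — add \lnot \lnot p3, \lnot p5.
    ○ open, literals {p2=F, p3=T, p5=F}.
  branch 2 (add ((p5 \land (\lnot p2 \land (p4 \to p2))) \leftrightarrow (((\lnot p3 \to p2) \to \lnot \lnot p3) \to p1))):
    ((p5 \land (\lnot p2 \land (p4 \to p2))) \leftrightarrow (((\lnot p3 \to p2) \to \lnot \lnot p3) \to p1)): β-rule — branch into (p5 \land (\lnot p2 \land (p4 \to p2))), (((\lnot p3 \to p2) \to \lnot \lnot p3) \to p1)  //  \lnot (p5 \land (\lnot p2 \land (p4 \to p2))), \lnot (((\lnot p3 \to p2) \to \lnot \lnot p3) \to p1).
      branch 2.1 (add (p5 \land (\lnot p2 \land (p4 \to p2))), (((\lnot p3 \to p2) \to \lnot \lnot p3) \to p1)):
        (p5 \land (\lnot p2 \land (p4 \to p2))): α-rule — add p5, (\lnot p2 \land (p4 \to p2)).
        (\lnot p2 \land (p4 \to p2)): α-rule — add \lnot p2, (p4 \to p2).
        (((\lnot p3 \to p2) \to \lnot \lnot p3) \to p1): β-rule — branch into \lnot ((\lnot p3 \to p2) \to \lnot \lnot p3)  //  p1.
          branch 2.1.1 (add \lnot ((\lnot p3 \to p2) \to \lnot \lnot p3)):
            \lnot ((\lnot p3 \to p2) \to \lnot \lnot p3): α-rule — add (\lnot p3 \to p2), \lnot \lnot \lnot p3.
            \lnot \lnot \lnot p3: drop double negation, giving \lnot p3.
            (p4 \to p2): β-rule — branch into \lnot p4  //  p2.
              branch 2.1.1.1 (add \lnot p4):
                (\lnot p3 \to p2): β-rule — branch into \lnot \lnot p3  //  p2.
                  branch 2.1.1.1.1 (add \lnot \lnot p3):
                    × closes — contains both p3 and \lnot p3.
                  branch 2.1.1.1.2 (add p2):
                    × closes — contains both p2 and \lnot p2.
              branch 2.1.1.2 (add p2):
                × closes — contains both p2 and \lnot p2.
          branch 2.1.2 (add p1):
            (p4 \to p2): β-rule — branch into \lnot p4  //  p2.
              branch 2.1.2.1 (add \lnot p4):
                ○ open, literals {p1=T, p2=F, p4=F, p5=T}.
              branch 2.1.2.2 (add p2):
                × closes — contains both p2 and \lnot p2.
      branch 2.2 (add \lnot (p5 \land (\lnot p2 \land (p4 \to p2))), \lnot (((\lnot p3 \to p2) \to \lnot \lnot p3) \to p1)):
        \lnot (((\lnot p3 \to p2) \to \lnot \lnot p3) \to p1): α-rule — add ((\lnot p3 \to p2) \to \lnot \lnot p3), \lnot p1.
        \lnot (p5 \land (\lnot p2 \land (p4 \to p2))): β-rule — branch into \lnot p5  //  \lnot (\lnot p2 \land (p4 \to p2)).
          branch 2.2.1 (add \lnot p5):
            ((\lnot p3 \to p2) \to \lnot \lnot p3): β-rule — branch into \lnot (\lnot p3 \to p2)  //  \lnot \lnot p3.
              branch 2.2.1.1 (add \lnot (\lnot p3 \to p2)):
                \lnot (\lnot p3 \to p2): α-rule — add \lnot p3, \lnot p2.
                ○ open, literals {p1=F, p2=F, p3=F, p5=F}.
              branch 2.2.1.2 (add \lnot \lnot p3):
                \lnot \lnot p3: drop double negation, giving p3.
                ○ open, literals {p1=F, p3=T, p5=F}.
          branch 2.2.2 (add \lnot (\lnot p2 \land (p4 \to p2))):
            ((\lnot p3 \to p2) \to \lnot \lnot p3): β-rule — branch into \lnot (\lnot p3 \to p2)  //  \lnot \lnot p3.
              branch 2.2.2.1 (add \lnot (\lnot p3 \to p2)):
                \lnot (\lnot p3 \to p2): α-rule — add \lnot p3, \lnot p2.
                \lnot (\lnot p2 \land (p4 \to p2)): β-rule — branch into \lnot \lnot p2  //  \lnot (p4 \to p2).
                  branch 2.2.2.1.1 (add \lnot \lnot p2):
                    × closes — contains both p2 and \lnot p2.
                  branch 2.2.2.1.2 (add \lnot (p4 \to p2)):
                    \lnot (p4 \to p2): α-rule — add p4, \lnot p2.
                    ○ open, literals {p1=F, p2=F, p3=F, p4=T}.
              branch 2.2.2.2 (add \lnot \lnot p3):
                \lnot \lnot p3: drop double negation, giving p3.
                \lnot (\lnot p2 \land (p4 \to p2)): β-rule — branch into \lnot \lnot p2  //  \lnot (p4 \to p2).
                  branch 2.2.2.2.1 (add \lnot \lnot p2):
                    ○ open, literals {p1=F, p2=T, p3=T}.
                  branch 2.2.2.2.2 (add \lnot (p4 \to p2)):
                    \lnot (p4 \to p2): α-rule — add p4, \lnot p2.
                    ○ open, literals {p1=F, p2=F, p3=T, p4=T}.
5 branches closed, 7 open.
Each open branch fixes some atoms; the unmentioned ones are free. Counting distinct full assignments: branch {p2=F, p3=T, p5=F} (p4, p1) contributes 4 new; branch {p1=T, p2=F, p4=F, p5=T} (p3) contributes 2 new; branch {p1=F, p2=F, p3=F, p5=F} (p4) contributes 2 new; branch {p1=F, p3=T, p5=F} (p2, p4) contributes 2 new; branch {p1=F, p2=F, p3=F, p4=T} (p5) contributes 1 new; branch {p1=F, p2=T, p3=T} (p4, p5) contributes 2 new; branch {p1=F, p2=F, p3=T, p4=T} (p5) contributes 1 new. Total: 14.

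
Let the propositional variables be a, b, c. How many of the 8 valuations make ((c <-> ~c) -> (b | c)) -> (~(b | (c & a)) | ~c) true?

Initial set: {(((c <-> ~c) -> (b | c)) -> (~(b | (c & a)) | ~c))}.
(((c <-> ~c) -> (b | c)) -> (~(b | (c & a)) | ~c)): β-rule — branch into ~((c <-> ~c) -> (b | c))  //  (~(b | (c & a)) | ~c).
  branch 1 (add ~((c <-> ~c) -> (b | c))):
    ~((c <-> ~c) -> (b | c)): α-rule — add (c <-> ~c), ~(b | c).
    ~(b | c): α-rule — add ~b, ~c.
    (c <-> ~c): β-rule — branch into c, ~c  //  ~c, ~~c.
      branch 1.1 (add c, ~c):
        × closes — contains both c and ~c.
      branch 1.2 (add ~c, ~~c):
        × closes — contains both c and ~c.
  branch 2 (add (~(b | (c & a)) | ~c)):
    (~(b | (c & a)) | ~c): β-rule — branch into ~(b | (c & a))  //  ~c.
      branch 2.1 (add ~(b | (c & a))):
        ~(b | (c & a)): α-rule — add ~b, ~(c & a).
        ~(c & a): β-rule — branch into ~c  //  ~a.
          branch 2.1.1 (add ~c):
            ○ open, literals {b=F, c=F}.
          branch 2.1.2 (add ~a):
            ○ open, literals {a=F, b=F}.
      branch 2.2 (add ~c):
        ○ open, literals {c=F}.
2 branches closed, 3 open.
Each open branch fixes some atoms; the unmentioned ones are free. Counting distinct full assignments: branch {b=F, c=F} (a) contributes 2 new; branch {a=F, b=F} (c) contributes 1 new; branch {c=F} (a, b) contributes 2 new. Total: 5.

5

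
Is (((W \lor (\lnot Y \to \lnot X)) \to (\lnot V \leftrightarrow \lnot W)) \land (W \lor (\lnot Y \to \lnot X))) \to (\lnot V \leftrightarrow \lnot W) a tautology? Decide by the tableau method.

Valid

Assume the negation and expand:
Initial set: {\lnot ((((W \lor (\lnot Y \to \lnot X)) \to (\lnot V \leftrightarrow \lnot W)) \land (W \lor (\lnot Y \to \lnot X))) \to (\lnot V \leftrightarrow \lnot W))}.
\lnot ((((W \lor (\lnot Y \to \lnot X)) \to (\lnot V \leftrightarrow \lnot W)) \land (W \lor (\lnot Y \to \lnot X))) \to (\lnot V \leftrightarrow \lnot W)): α-rule — add (((W \lor (\lnot Y \to \lnot X)) \to (\lnot V \leftrightarrow \lnot W)) \land (W \lor (\lnot Y \to \lnot X))), \lnot (\lnot V \leftrightarrow \lnot W).
(((W \lor (\lnot Y \to \lnot X)) \to (\lnot V \leftrightarrow \lnot W)) \land (W \lor (\lnot Y \to \lnot X))): α-rule — add ((W \lor (\lnot Y \to \lnot X)) \to (\lnot V \leftrightarrow \lnot W)), (W \lor (\lnot Y \to \lnot X)).
\lnot (\lnot V \leftrightarrow \lnot W): β-rule — branch into \lnot V, \lnot \lnot W  //  \lnot \lnot V, \lnot W.
  branch 1 (add \lnot V, \lnot \lnot W):
    ((W \lor (\lnot Y \to \lnot X)) \to (\lnot V \leftrightarrow \lnot W)): β-rule — branch into \lnot (W \lor (\lnot Y \to \lnot X))  //  (\lnot V \leftrightarrow \lnot W).
      branch 1.1 (add \lnot (W \lor (\lnot Y \to \lnot X))):
        \lnot (W \lor (\lnot Y \to \lnot X)): α-rule — add \lnot W, \lnot (\lnot Y \to \lnot X).
        × closes — contains both W and \lnot W.
      branch 1.2 (add (\lnot V \leftrightarrow \lnot W)):
        (W \lor (\lnot Y \to \lnot X)): β-rule — branch into W  //  (\lnot Y \to \lnot X).
          branch 1.2.1 (add W):
            (\lnot V \leftrightarrow \lnot W): β-rule — branch into \lnot V, \lnot W  //  \lnot \lnot V, \lnot \lnot W.
              branch 1.2.1.1 (add \lnot V, \lnot W):
                × closes — contains both W and \lnot W.
              branch 1.2.1.2 (add \lnot \lnot V, \lnot \lnot W):
                × closes — contains both V and \lnot V.
          branch 1.2.2 (add (\lnot Y \to \lnot X)):
            (\lnot V \leftrightarrow \lnot W): β-rule — branch into \lnot V, \lnot W  //  \lnot \lnot V, \lnot \lnot W.
              branch 1.2.2.1 (add \lnot V, \lnot W):
                × closes — contains both W and \lnot W.
              branch 1.2.2.2 (add \lnot \lnot V, \lnot \lnot W):
                × closes — contains both V and \lnot V.
  branch 2 (add \lnot \lnot V, \lnot W):
    ((W \lor (\lnot Y \to \lnot X)) \to (\lnot V \leftrightarrow \lnot W)): β-rule — branch into \lnot (W \lor (\lnot Y \to \lnot X))  //  (\lnot V \leftrightarrow \lnot W).
      branch 2.1 (add \lnot (W \lor (\lnot Y \to \lnot X))):
        \lnot (W \lor (\lnot Y \to \lnot X)): α-rule — add \lnot W, \lnot (\lnot Y \to \lnot X).
        \lnot (\lnot Y \to \lnot X): α-rule — add \lnot Y, \lnot \lnot X.
        (W \lor (\lnot Y \to \lnot X)): β-rule — branch into W  //  (\lnot Y \to \lnot X).
          branch 2.1.1 (add W):
            × closes — contains both W and \lnot W.
          branch 2.1.2 (add (\lnot Y \to \lnot X)):
            (\lnot Y \to \lnot X): β-rule — branch into \lnot \lnot Y  //  \lnot X.
              branch 2.1.2.1 (add \lnot \lnot Y):
                × closes — contains both Y and \lnot Y.
              branch 2.1.2.2 (add \lnot X):
                × closes — contains both X and \lnot X.
      branch 2.2 (add (\lnot V \leftrightarrow \lnot W)):
        (W \lor (\lnot Y \to \lnot X)): β-rule — branch into W  //  (\lnot Y \to \lnot X).
          branch 2.2.1 (add W):
            × closes — contains both W and \lnot W.
          branch 2.2.2 (add (\lnot Y \to \lnot X)):
            (\lnot V \leftrightarrow \lnot W): β-rule — branch into \lnot V, \lnot W  //  \lnot \lnot V, \lnot \lnot W.
              branch 2.2.2.1 (add \lnot V, \lnot W):
                × closes — contains both V and \lnot V.
              branch 2.2.2.2 (add \lnot \lnot V, \lnot \lnot W):
                × closes — contains both W and \lnot W.
All 11 branches close.
Every branch closed, so the negation is unsatisfiable and the formula is valid.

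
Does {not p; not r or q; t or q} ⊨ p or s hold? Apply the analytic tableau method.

Initial set: {T not p; T (not r or q); T (t or q); F (p or s)}.
F (p or s): α-rule — add F p, F s.
T (not r or q): β-rule — branch into T not r  //  T q.
  branch 1 (add T not r):
    T (t or q): β-rule — branch into T t  //  T q.
      branch 1.1 (add T t):
        ○ open, literals {p=0, r=0, s=0, t=1}.
      branch 1.2 (add T q):
        ○ open, literals {p=0, q=1, r=0, s=0}.
  branch 2 (add T q):
    T (t or q): β-rule — branch into T t  //  T q.
      branch 2.1 (add T t):
        ○ open, literals {p=0, q=1, s=0, t=1}.
      branch 2.2 (add T q):
        ○ open, literals {p=0, q=1, s=0}.
0 branches closed, 4 open.
An open branch gives a countermodel: p=0, r=0, s=0, t=1 (unmentioned atoms arbitrary); the premises hold there but the conclusion fails.

No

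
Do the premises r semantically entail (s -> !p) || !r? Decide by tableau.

No

Initial set: {T r; F ((s -> !p) || !r)}.
F ((s -> !p) || !r): α-rule — add F (s -> !p), F !r.
F (s -> !p): α-rule — add T s, F !p.
○ open, literals {p=1, r=1, s=1}.
0 branches closed, 1 open.
An open branch gives a countermodel: p=1, r=1, s=1 (unmentioned atoms arbitrary); the premises hold there but the conclusion fails.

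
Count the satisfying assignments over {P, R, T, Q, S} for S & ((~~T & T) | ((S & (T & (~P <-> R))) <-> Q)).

Initial set: {(S & ((~~T & T) | ((S & (T & (~P <-> R))) <-> Q)))}.
(S & ((~~T & T) | ((S & (T & (~P <-> R))) <-> Q))): α-rule — add S, ((~~T & T) | ((S & (T & (~P <-> R))) <-> Q)).
((~~T & T) | ((S & (T & (~P <-> R))) <-> Q)): β-rule — branch into (~~T & T)  //  ((S & (T & (~P <-> R))) <-> Q).
  branch 1 (add (~~T & T)):
    (~~T & T): α-rule — add ~~T, T.
    ~~T: drop double negation, giving T.
    ○ open, literals {S=T, T=T}.
  branch 2 (add ((S & (T & (~P <-> R))) <-> Q)):
    ((S & (T & (~P <-> R))) <-> Q): β-rule — branch into (S & (T & (~P <-> R))), Q  //  ~(S & (T & (~P <-> R))), ~Q.
      branch 2.1 (add (S & (T & (~P <-> R))), Q):
        (S & (T & (~P <-> R))): α-rule — add S, (T & (~P <-> R)).
        (T & (~P <-> R)): α-rule — add T, (~P <-> R).
        (~P <-> R): β-rule — branch into ~P, R  //  ~~P, ~R.
          branch 2.1.1 (add ~P, R):
            ○ open, literals {P=F, Q=T, R=T, S=T, T=T}.
          branch 2.1.2 (add ~~P, ~R):
            ○ open, literals {P=T, Q=T, R=F, S=T, T=T}.
      branch 2.2 (add ~(S & (T & (~P <-> R))), ~Q):
        ~(S & (T & (~P <-> R))): β-rule — branch into ~S  //  ~(T & (~P <-> R)).
          branch 2.2.1 (add ~S):
            × closes — contains both S and ~S.
          branch 2.2.2 (add ~(T & (~P <-> R))):
            ~(T & (~P <-> R)): β-rule — branch into ~T  //  ~(~P <-> R).
              branch 2.2.2.1 (add ~T):
                ○ open, literals {Q=F, S=T, T=F}.
              branch 2.2.2.2 (add ~(~P <-> R)):
                ~(~P <-> R): β-rule — branch into ~P, ~R  //  ~~P, R.
                  branch 2.2.2.2.1 (add ~P, ~R):
                    ○ open, literals {P=F, Q=F, R=F, S=T}.
                  branch 2.2.2.2.2 (add ~~P, R):
                    ○ open, literals {P=T, Q=F, R=T, S=T}.
1 branch closed, 6 open.
Each open branch fixes some atoms; the unmentioned ones are free. Counting distinct full assignments: branch {S=T, T=T} (P, R, Q) contributes 8 new; branch {P=F, Q=T, R=T, S=T, T=T} (none free) contributes 0 new; branch {P=T, Q=T, R=F, S=T, T=T} (none free) contributes 0 new; branch {Q=F, S=T, T=F} (P, R) contributes 4 new; branch {P=F, Q=F, R=F, S=T} (T) contributes 0 new; branch {P=T, Q=F, R=T, S=T} (T) contributes 0 new. Total: 12.

12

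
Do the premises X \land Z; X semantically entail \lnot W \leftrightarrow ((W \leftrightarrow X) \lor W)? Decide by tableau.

No

Initial set: {T (X \land Z); T X; F (\lnot W \leftrightarrow ((W \leftrightarrow X) \lor W))}.
T (X \land Z): α-rule — add T X, T Z.
F (\lnot W \leftrightarrow ((W \leftrightarrow X) \lor W)): β-rule — branch into T \lnot W, F ((W \leftrightarrow X) \lor W)  //  F \lnot W, T ((W \leftrightarrow X) \lor W).
  branch 1 (add T \lnot W, F ((W \leftrightarrow X) \lor W)):
    F ((W \leftrightarrow X) \lor W): α-rule — add F (W \leftrightarrow X), F W.
    F (W \leftrightarrow X): β-rule — branch into T W, F X  //  F W, T X.
      branch 1.1 (add T W, F X):
        × closes — contains both W and \lnot W.
      branch 1.2 (add F W, T X):
        ○ open, literals {W=false, X=true, Z=true}.
  branch 2 (add F \lnot W, T ((W \leftrightarrow X) \lor W)):
    T ((W \leftrightarrow X) \lor W): β-rule — branch into T (W \leftrightarrow X)  //  T W.
      branch 2.1 (add T (W \leftrightarrow X)):
        T (W \leftrightarrow X): β-rule — branch into T W, T X  //  F W, F X.
          branch 2.1.1 (add T W, T X):
            ○ open, literals {W=true, X=true, Z=true}.
          branch 2.1.2 (add F W, F X):
            × closes — contains both W and \lnot W.
      branch 2.2 (add T W):
        ○ open, literals {W=true, X=true, Z=true}.
2 branches closed, 3 open.
An open branch gives a countermodel: W=false, X=true, Z=true (unmentioned atoms arbitrary); the premises hold there but the conclusion fails.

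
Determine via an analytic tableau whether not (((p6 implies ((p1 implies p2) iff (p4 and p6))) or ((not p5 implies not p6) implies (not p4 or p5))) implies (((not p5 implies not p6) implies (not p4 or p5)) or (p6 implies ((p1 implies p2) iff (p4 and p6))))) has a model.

Initial set: {T not (((p6 implies ((p1 implies p2) iff (p4 and p6))) or ((not p5 implies not p6) implies (not p4 or p5))) implies (((not p5 implies not p6) implies (not p4 or p5)) or (p6 implies ((p1 implies p2) iff (p4 and p6)))))}.
T not (((p6 implies ((p1 implies p2) iff (p4 and p6))) or ((not p5 implies not p6) implies (not p4 or p5))) implies (((not p5 implies not p6) implies (not p4 or p5)) or (p6 implies ((p1 implies p2) iff (p4 and p6))))): α-rule — add T ((p6 implies ((p1 implies p2) iff (p4 and p6))) or ((not p5 implies not p6) implies (not p4 or p5))), F (((not p5 implies not p6) implies (not p4 or p5)) or (p6 implies ((p1 implies p2) iff (p4 and p6)))).
F (((not p5 implies not p6) implies (not p4 or p5)) or (p6 implies ((p1 implies p2) iff (p4 and p6)))): α-rule — add F ((not p5 implies not p6) implies (not p4 or p5)), F (p6 implies ((p1 implies p2) iff (p4 and p6))).
F ((not p5 implies not p6) implies (not p4 or p5)): α-rule — add T (not p5 implies not p6), F (not p4 or p5).
F (p6 implies ((p1 implies p2) iff (p4 and p6))): α-rule — add T p6, F ((p1 implies p2) iff (p4 and p6)).
F (not p4 or p5): α-rule — add F not p4, F p5.
T ((p6 implies ((p1 implies p2) iff (p4 and p6))) or ((not p5 implies not p6) implies (not p4 or p5))): β-rule — branch into T (p6 implies ((p1 implies p2) iff (p4 and p6)))  //  T ((not p5 implies not p6) implies (not p4 or p5)).
  branch 1 (add T (p6 implies ((p1 implies p2) iff (p4 and p6)))):
    T (not p5 implies not p6): β-rule — branch into F not p5  //  T not p6.
      branch 1.1 (add F not p5):
        × closes — contains both p5 and not p5.
      branch 1.2 (add T not p6):
        × closes — contains both p6 and not p6.
  branch 2 (add T ((not p5 implies not p6) implies (not p4 or p5))):
    T (not p5 implies not p6): β-rule — branch into F not p5  //  T not p6.
      branch 2.1 (add F not p5):
        × closes — contains both p5 and not p5.
      branch 2.2 (add T not p6):
        × closes — contains both p6 and not p6.
All 4 branches close.
Every branch closed; the formula is unsatisfiable.

Unsatisfiable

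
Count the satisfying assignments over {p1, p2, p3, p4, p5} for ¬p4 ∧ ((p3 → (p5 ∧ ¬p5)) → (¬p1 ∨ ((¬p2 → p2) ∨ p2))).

Initial set: {T (¬p4 ∧ ((p3 → (p5 ∧ ¬p5)) → (¬p1 ∨ ((¬p2 → p2) ∨ p2))))}.
T (¬p4 ∧ ((p3 → (p5 ∧ ¬p5)) → (¬p1 ∨ ((¬p2 → p2) ∨ p2)))): α-rule — add T ¬p4, T ((p3 → (p5 ∧ ¬p5)) → (¬p1 ∨ ((¬p2 → p2) ∨ p2))).
T ((p3 → (p5 ∧ ¬p5)) → (¬p1 ∨ ((¬p2 → p2) ∨ p2))): β-rule — branch into F (p3 → (p5 ∧ ¬p5))  //  T (¬p1 ∨ ((¬p2 → p2) ∨ p2)).
  branch 1 (add F (p3 → (p5 ∧ ¬p5))):
    F (p3 → (p5 ∧ ¬p5)): α-rule — add T p3, F (p5 ∧ ¬p5).
    F (p5 ∧ ¬p5): β-rule — branch into F p5  //  F ¬p5.
      branch 1.1 (add F p5):
        ○ open, literals {p3=true, p4=false, p5=false}.
      branch 1.2 (add F ¬p5):
        ○ open, literals {p3=true, p4=false, p5=true}.
  branch 2 (add T (¬p1 ∨ ((¬p2 → p2) ∨ p2))):
    T (¬p1 ∨ ((¬p2 → p2) ∨ p2)): β-rule — branch into T ¬p1  //  T ((¬p2 → p2) ∨ p2).
      branch 2.1 (add T ¬p1):
        ○ open, literals {p1=false, p4=false}.
      branch 2.2 (add T ((¬p2 → p2) ∨ p2)):
        T ((¬p2 → p2) ∨ p2): β-rule — branch into T (¬p2 → p2)  //  T p2.
          branch 2.2.1 (add T (¬p2 → p2)):
            T (¬p2 → p2): β-rule — branch into F ¬p2  //  T p2.
              branch 2.2.1.1 (add F ¬p2):
                ○ open, literals {p2=true, p4=false}.
              branch 2.2.1.2 (add T p2):
                ○ open, literals {p2=true, p4=false}.
          branch 2.2.2 (add T p2):
            ○ open, literals {p2=true, p4=false}.
0 branches closed, 6 open.
Each open branch fixes some atoms; the unmentioned ones are free. Counting distinct full assignments: branch {p3=true, p4=false, p5=false} (p1, p2) contributes 4 new; branch {p3=true, p4=false, p5=true} (p1, p2) contributes 4 new; branch {p1=false, p4=false} (p2, p3, p5) contributes 4 new; branch {p2=true, p4=false} (p1, p3, p5) contributes 2 new; branch {p2=true, p4=false} (p1, p3, p5) contributes 0 new; branch {p2=true, p4=false} (p1, p3, p5) contributes 0 new. Total: 14.

14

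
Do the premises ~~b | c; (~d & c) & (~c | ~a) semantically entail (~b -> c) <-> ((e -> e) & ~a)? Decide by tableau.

Initial set: {(~~b | c); ((~d & c) & (~c | ~a)); ~((~b -> c) <-> ((e -> e) & ~a))}.
((~d & c) & (~c | ~a)): α-rule — add (~d & c), (~c | ~a).
(~d & c): α-rule — add ~d, c.
(~~b | c): β-rule — branch into ~~b  //  c.
  branch 1 (add ~~b):
    ~~b: drop double negation, giving b.
    ~((~b -> c) <-> ((e -> e) & ~a)): β-rule — branch into (~b -> c), ~((e -> e) & ~a)  //  ~(~b -> c), ((e -> e) & ~a).
      branch 1.1 (add (~b -> c), ~((e -> e) & ~a)):
        (~c | ~a): β-rule — branch into ~c  //  ~a.
          branch 1.1.1 (add ~c):
            × closes — contains both c and ~c.
          branch 1.1.2 (add ~a):
            (~b -> c): β-rule — branch into ~~b  //  c.
              branch 1.1.2.1 (add ~~b):
                ~((e -> e) & ~a): β-rule — branch into ~(e -> e)  //  ~~a.
                  branch 1.1.2.1.1 (add ~(e -> e)):
                    ~(e -> e): α-rule — add e, ~e.
                    × closes — contains both e and ~e.
                  branch 1.1.2.1.2 (add ~~a):
                    × closes — contains both a and ~a.
              branch 1.1.2.2 (add c):
                ~((e -> e) & ~a): β-rule — branch into ~(e -> e)  //  ~~a.
                  branch 1.1.2.2.1 (add ~(e -> e)):
                    ~(e -> e): α-rule — add e, ~e.
                    × closes — contains both e and ~e.
                  branch 1.1.2.2.2 (add ~~a):
                    × closes — contains both a and ~a.
      branch 1.2 (add ~(~b -> c), ((e -> e) & ~a)):
        ~(~b -> c): α-rule — add ~b, ~c.
        × closes — contains both b and ~b.
  branch 2 (add c):
    ~((~b -> c) <-> ((e -> e) & ~a)): β-rule — branch into (~b -> c), ~((e -> e) & ~a)  //  ~(~b -> c), ((e -> e) & ~a).
      branch 2.1 (add (~b -> c), ~((e -> e) & ~a)):
        (~c | ~a): β-rule — branch into ~c  //  ~a.
          branch 2.1.1 (add ~c):
            × closes — contains both c and ~c.
          branch 2.1.2 (add ~a):
            (~b -> c): β-rule — branch into ~~b  //  c.
              branch 2.1.2.1 (add ~~b):
                ~((e -> e) & ~a): β-rule — branch into ~(e -> e)  //  ~~a.
                  branch 2.1.2.1.1 (add ~(e -> e)):
                    ~(e -> e): α-rule — add e, ~e.
                    × closes — contains both e and ~e.
                  branch 2.1.2.1.2 (add ~~a):
                    × closes — contains both a and ~a.
              branch 2.1.2.2 (add c):
                ~((e -> e) & ~a): β-rule — branch into ~(e -> e)  //  ~~a.
                  branch 2.1.2.2.1 (add ~(e -> e)):
                    ~(e -> e): α-rule — add e, ~e.
                    × closes — contains both e and ~e.
                  branch 2.1.2.2.2 (add ~~a):
                    × closes — contains both a and ~a.
      branch 2.2 (add ~(~b -> c), ((e -> e) & ~a)):
        ~(~b -> c): α-rule — add ~b, ~c.
        × closes — contains both c and ~c.
All 12 branches close.
Every branch closed, so the premises entail the conclusion.

Yes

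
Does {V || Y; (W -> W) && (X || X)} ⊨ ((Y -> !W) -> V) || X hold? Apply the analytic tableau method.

Yes

Initial set: {(V || Y); ((W -> W) && (X || X)); !(((Y -> !W) -> V) || X)}.
((W -> W) && (X || X)): α-rule — add (W -> W), (X || X).
!(((Y -> !W) -> V) || X): α-rule — add !((Y -> !W) -> V), !X.
!((Y -> !W) -> V): α-rule — add (Y -> !W), !V.
(V || Y): β-rule — branch into V  //  Y.
  branch 1 (add V):
    × closes — contains both V and !V.
  branch 2 (add Y):
    (W -> W): β-rule — branch into !W  //  W.
      branch 2.1 (add !W):
        (X || X): β-rule — branch into X  //  X.
          branch 2.1.1 (add X):
            × closes — contains both X and !X.
          branch 2.1.2 (add X):
            × closes — contains both X and !X.
      branch 2.2 (add W):
        (X || X): β-rule — branch into X  //  X.
          branch 2.2.1 (add X):
            × closes — contains both X and !X.
          branch 2.2.2 (add X):
            × closes — contains both X and !X.
All 5 branches close.
Every branch closed, so the premises entail the conclusion.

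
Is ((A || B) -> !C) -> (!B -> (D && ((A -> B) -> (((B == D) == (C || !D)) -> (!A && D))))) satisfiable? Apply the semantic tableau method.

Satisfiable

Initial set: {(((A || B) -> !C) -> (!B -> (D && ((A -> B) -> (((B == D) == (C || !D)) -> (!A && D))))))}.
(((A || B) -> !C) -> (!B -> (D && ((A -> B) -> (((B == D) == (C || !D)) -> (!A && D)))))): β-rule — branch into !((A || B) -> !C)  //  (!B -> (D && ((A -> B) -> (((B == D) == (C || !D)) -> (!A && D))))).
  branch 1 (add !((A || B) -> !C)):
    !((A || B) -> !C): α-rule — add (A || B), !!C.
    (A || B): β-rule — branch into A  //  B.
      branch 1.1 (add A):
        ○ open, literals {A=1, C=1}.
      branch 1.2 (add B):
        ○ open, literals {B=1, C=1}.
  branch 2 (add (!B -> (D && ((A -> B) -> (((B == D) == (C || !D)) -> (!A && D)))))):
    (!B -> (D && ((A -> B) -> (((B == D) == (C || !D)) -> (!A && D))))): β-rule — branch into !!B  //  (D && ((A -> B) -> (((B == D) == (C || !D)) -> (!A && D)))).
      branch 2.1 (add !!B):
        ○ open, literals {B=1}.
      branch 2.2 (add (D && ((A -> B) -> (((B == D) == (C || !D)) -> (!A && D))))):
        (D && ((A -> B) -> (((B == D) == (C || !D)) -> (!A && D)))): α-rule — add D, ((A -> B) -> (((B == D) == (C || !D)) -> (!A && D))).
        ((A -> B) -> (((B == D) == (C || !D)) -> (!A && D))): β-rule — branch into !(A -> B)  //  (((B == D) == (C || !D)) -> (!A && D)).
          branch 2.2.1 (add !(A -> B)):
            !(A -> B): α-rule — add A, !B.
            ○ open, literals {A=1, B=0, D=1}.
          branch 2.2.2 (add (((B == D) == (C || !D)) -> (!A && D))):
            (((B == D) == (C || !D)) -> (!A && D)): β-rule — branch into !((B == D) == (C || !D))  //  (!A && D).
              branch 2.2.2.1 (add !((B == D) == (C || !D))):
                !((B == D) == (C || !D)): β-rule — branch into (B == D), !(C || !D)  //  !(B == D), (C || !D).
                  branch 2.2.2.1.1 (add (B == D), !(C || !D)):
                    !(C || !D): α-rule — add !C, !!D.
                    (B == D): β-rule — branch into B, D  //  !B, !D.
                      branch 2.2.2.1.1.1 (add B, D):
                        ○ open, literals {B=1, C=0, D=1}.
                      branch 2.2.2.1.1.2 (add !B, !D):
                        × closes — contains both D and !D.
                  branch 2.2.2.1.2 (add !(B == D), (C || !D)):
                    !(B == D): β-rule — branch into B, !D  //  !B, D.
                      branch 2.2.2.1.2.1 (add B, !D):
                        × closes — contains both D and !D.
                      branch 2.2.2.1.2.2 (add !B, D):
                        (C || !D): β-rule — branch into C  //  !D.
                          branch 2.2.2.1.2.2.1 (add C):
                            ○ open, literals {B=0, C=1, D=1}.
                          branch 2.2.2.1.2.2.2 (add !D):
                            × closes — contains both D and !D.
              branch 2.2.2.2 (add (!A && D)):
                (!A && D): α-rule — add !A, D.
                ○ open, literals {A=0, D=1}.
3 branches closed, 7 open.
An open branch gives a satisfying assignment: A=1, C=1.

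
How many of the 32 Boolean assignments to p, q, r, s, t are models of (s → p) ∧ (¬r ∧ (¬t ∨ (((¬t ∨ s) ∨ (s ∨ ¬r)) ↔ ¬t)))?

Initial set: {T ((s → p) ∧ (¬r ∧ (¬t ∨ (((¬t ∨ s) ∨ (s ∨ ¬r)) ↔ ¬t))))}.
T ((s → p) ∧ (¬r ∧ (¬t ∨ (((¬t ∨ s) ∨ (s ∨ ¬r)) ↔ ¬t)))): α-rule — add T (s → p), T (¬r ∧ (¬t ∨ (((¬t ∨ s) ∨ (s ∨ ¬r)) ↔ ¬t))).
T (¬r ∧ (¬t ∨ (((¬t ∨ s) ∨ (s ∨ ¬r)) ↔ ¬t))): α-rule — add T ¬r, T (¬t ∨ (((¬t ∨ s) ∨ (s ∨ ¬r)) ↔ ¬t)).
T (s → p): β-rule — branch into F s  //  T p.
  branch 1 (add F s):
    T (¬t ∨ (((¬t ∨ s) ∨ (s ∨ ¬r)) ↔ ¬t)): β-rule — branch into T ¬t  //  T (((¬t ∨ s) ∨ (s ∨ ¬r)) ↔ ¬t).
      branch 1.1 (add T ¬t):
        ○ open, literals {r=F, s=F, t=F}.
      branch 1.2 (add T (((¬t ∨ s) ∨ (s ∨ ¬r)) ↔ ¬t)):
        T (((¬t ∨ s) ∨ (s ∨ ¬r)) ↔ ¬t): β-rule — branch into T ((¬t ∨ s) ∨ (s ∨ ¬r)), T ¬t  //  F ((¬t ∨ s) ∨ (s ∨ ¬r)), F ¬t.
          branch 1.2.1 (add T ((¬t ∨ s) ∨ (s ∨ ¬r)), T ¬t):
            T ((¬t ∨ s) ∨ (s ∨ ¬r)): β-rule — branch into T (¬t ∨ s)  //  T (s ∨ ¬r).
              branch 1.2.1.1 (add T (¬t ∨ s)):
                T (¬t ∨ s): β-rule — branch into T ¬t  //  T s.
                  branch 1.2.1.1.1 (add T ¬t):
                    ○ open, literals {r=F, s=F, t=F}.
                  branch 1.2.1.1.2 (add T s):
                    × closes — contains both s and ¬s.
              branch 1.2.1.2 (add T (s ∨ ¬r)):
                T (s ∨ ¬r): β-rule — branch into T s  //  T ¬r.
                  branch 1.2.1.2.1 (add T s):
                    × closes — contains both s and ¬s.
                  branch 1.2.1.2.2 (add T ¬r):
                    ○ open, literals {r=F, s=F, t=F}.
          branch 1.2.2 (add F ((¬t ∨ s) ∨ (s ∨ ¬r)), F ¬t):
            F ((¬t ∨ s) ∨ (s ∨ ¬r)): α-rule — add F (¬t ∨ s), F (s ∨ ¬r).
            F (¬t ∨ s): α-rule — add F ¬t, F s.
            F (s ∨ ¬r): α-rule — add F s, F ¬r.
            × closes — contains both r and ¬r.
  branch 2 (add T p):
    T (¬t ∨ (((¬t ∨ s) ∨ (s ∨ ¬r)) ↔ ¬t)): β-rule — branch into T ¬t  //  T (((¬t ∨ s) ∨ (s ∨ ¬r)) ↔ ¬t).
      branch 2.1 (add T ¬t):
        ○ open, literals {p=T, r=F, t=F}.
      branch 2.2 (add T (((¬t ∨ s) ∨ (s ∨ ¬r)) ↔ ¬t)):
        T (((¬t ∨ s) ∨ (s ∨ ¬r)) ↔ ¬t): β-rule — branch into T ((¬t ∨ s) ∨ (s ∨ ¬r)), T ¬t  //  F ((¬t ∨ s) ∨ (s ∨ ¬r)), F ¬t.
          branch 2.2.1 (add T ((¬t ∨ s) ∨ (s ∨ ¬r)), T ¬t):
            T ((¬t ∨ s) ∨ (s ∨ ¬r)): β-rule — branch into T (¬t ∨ s)  //  T (s ∨ ¬r).
              branch 2.2.1.1 (add T (¬t ∨ s)):
                T (¬t ∨ s): β-rule — branch into T ¬t  //  T s.
                  branch 2.2.1.1.1 (add T ¬t):
                    ○ open, literals {p=T, r=F, t=F}.
                  branch 2.2.1.1.2 (add T s):
                    ○ open, literals {p=T, r=F, s=T, t=F}.
              branch 2.2.1.2 (add T (s ∨ ¬r)):
                T (s ∨ ¬r): β-rule — branch into T s  //  T ¬r.
                  branch 2.2.1.2.1 (add T s):
                    ○ open, literals {p=T, r=F, s=T, t=F}.
                  branch 2.2.1.2.2 (add T ¬r):
                    ○ open, literals {p=T, r=F, t=F}.
          branch 2.2.2 (add F ((¬t ∨ s) ∨ (s ∨ ¬r)), F ¬t):
            F ((¬t ∨ s) ∨ (s ∨ ¬r)): α-rule — add F (¬t ∨ s), F (s ∨ ¬r).
            F (¬t ∨ s): α-rule — add F ¬t, F s.
            F (s ∨ ¬r): α-rule — add F s, F ¬r.
            × closes — contains both r and ¬r.
4 branches closed, 8 open.
Each open branch fixes some atoms; the unmentioned ones are free. Counting distinct full assignments: branch {r=F, s=F, t=F} (p, q) contributes 4 new; branch {r=F, s=F, t=F} (p, q) contributes 0 new; branch {r=F, s=F, t=F} (p, q) contributes 0 new; branch {p=T, r=F, t=F} (q, s) contributes 2 new; branch {p=T, r=F, t=F} (q, s) contributes 0 new; branch {p=T, r=F, s=T, t=F} (q) contributes 0 new; branch {p=T, r=F, s=T, t=F} (q) contributes 0 new; branch {p=T, r=F, t=F} (q, s) contributes 0 new. Total: 6.

6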